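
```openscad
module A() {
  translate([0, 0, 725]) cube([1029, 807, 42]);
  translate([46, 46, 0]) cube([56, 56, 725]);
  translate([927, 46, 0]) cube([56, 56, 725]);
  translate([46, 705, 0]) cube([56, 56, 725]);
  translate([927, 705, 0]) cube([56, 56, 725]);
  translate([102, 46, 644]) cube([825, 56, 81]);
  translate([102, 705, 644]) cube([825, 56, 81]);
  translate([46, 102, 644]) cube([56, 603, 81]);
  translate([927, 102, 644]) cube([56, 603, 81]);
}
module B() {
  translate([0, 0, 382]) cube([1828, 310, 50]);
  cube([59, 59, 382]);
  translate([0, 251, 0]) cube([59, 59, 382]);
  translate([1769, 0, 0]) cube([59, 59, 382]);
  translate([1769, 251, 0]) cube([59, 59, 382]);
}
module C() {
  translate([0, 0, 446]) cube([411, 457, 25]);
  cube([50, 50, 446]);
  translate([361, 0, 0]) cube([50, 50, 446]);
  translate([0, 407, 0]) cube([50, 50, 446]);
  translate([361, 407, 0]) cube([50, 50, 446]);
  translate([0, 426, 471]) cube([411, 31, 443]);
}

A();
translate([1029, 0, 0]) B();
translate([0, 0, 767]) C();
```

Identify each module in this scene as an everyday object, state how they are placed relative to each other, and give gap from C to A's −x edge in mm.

A is a table. B is a bench. C is a chair. The bench is against the table's +x side, with their −y faces flush. The chair is on top of the table. The gap from the chair to the table's −x edge is 0 mm.

The chair's min-x is at 0; the table's min-x is 0; gap = 0 mm.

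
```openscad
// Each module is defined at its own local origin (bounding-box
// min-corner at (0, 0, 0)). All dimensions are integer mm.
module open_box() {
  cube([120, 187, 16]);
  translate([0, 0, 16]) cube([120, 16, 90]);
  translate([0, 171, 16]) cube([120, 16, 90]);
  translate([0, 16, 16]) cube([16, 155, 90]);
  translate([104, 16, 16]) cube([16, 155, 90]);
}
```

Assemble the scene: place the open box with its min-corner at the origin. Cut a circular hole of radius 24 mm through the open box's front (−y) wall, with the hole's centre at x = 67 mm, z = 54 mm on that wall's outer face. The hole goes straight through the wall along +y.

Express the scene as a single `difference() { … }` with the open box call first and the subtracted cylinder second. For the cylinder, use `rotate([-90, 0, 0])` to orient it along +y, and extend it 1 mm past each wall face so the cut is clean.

difference() {
  open_box();
  translate([67, -1, 54]) rotate([-90, 0, 0]) cylinder(h = 18, r = 24);
}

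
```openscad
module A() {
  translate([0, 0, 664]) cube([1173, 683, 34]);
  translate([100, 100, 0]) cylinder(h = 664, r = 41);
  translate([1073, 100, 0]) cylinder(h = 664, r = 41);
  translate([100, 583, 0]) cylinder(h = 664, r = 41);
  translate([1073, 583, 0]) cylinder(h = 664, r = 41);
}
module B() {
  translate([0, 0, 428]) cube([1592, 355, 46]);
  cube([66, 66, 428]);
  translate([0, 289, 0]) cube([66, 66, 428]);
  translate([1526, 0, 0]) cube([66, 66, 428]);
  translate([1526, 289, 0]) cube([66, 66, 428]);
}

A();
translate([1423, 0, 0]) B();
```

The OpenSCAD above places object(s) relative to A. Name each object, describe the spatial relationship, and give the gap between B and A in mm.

The bench's nearest face is 250 mm from the table's +x face.

A is a table. B is a bench. The bench is on the floor beside the table on its +x side. The gap between the bench and the table is 250 mm.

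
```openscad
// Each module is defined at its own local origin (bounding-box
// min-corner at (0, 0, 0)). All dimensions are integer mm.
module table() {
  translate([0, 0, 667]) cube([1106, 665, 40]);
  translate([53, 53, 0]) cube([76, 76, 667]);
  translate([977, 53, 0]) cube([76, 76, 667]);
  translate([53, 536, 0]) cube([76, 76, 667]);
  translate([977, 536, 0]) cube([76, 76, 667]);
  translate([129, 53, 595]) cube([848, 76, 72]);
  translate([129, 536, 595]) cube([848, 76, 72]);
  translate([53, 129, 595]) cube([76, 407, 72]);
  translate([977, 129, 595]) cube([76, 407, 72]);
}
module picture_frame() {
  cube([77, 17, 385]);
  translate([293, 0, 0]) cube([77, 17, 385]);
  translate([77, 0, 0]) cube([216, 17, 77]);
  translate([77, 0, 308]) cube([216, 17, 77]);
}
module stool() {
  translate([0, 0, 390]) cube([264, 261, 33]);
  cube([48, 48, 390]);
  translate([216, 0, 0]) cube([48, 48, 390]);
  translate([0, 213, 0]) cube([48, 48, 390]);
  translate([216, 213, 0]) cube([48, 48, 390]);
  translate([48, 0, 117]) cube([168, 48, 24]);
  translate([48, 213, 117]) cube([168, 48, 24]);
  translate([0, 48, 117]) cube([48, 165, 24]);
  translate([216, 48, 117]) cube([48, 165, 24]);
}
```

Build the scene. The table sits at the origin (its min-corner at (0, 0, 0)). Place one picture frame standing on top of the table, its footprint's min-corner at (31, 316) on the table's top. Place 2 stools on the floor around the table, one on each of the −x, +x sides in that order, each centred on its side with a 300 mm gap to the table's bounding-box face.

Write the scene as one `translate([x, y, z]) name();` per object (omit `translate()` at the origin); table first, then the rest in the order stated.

table();
translate([31, 316, 707]) picture_frame();
translate([-564, 202, 0]) stool();
translate([1406, 202, 0]) stool();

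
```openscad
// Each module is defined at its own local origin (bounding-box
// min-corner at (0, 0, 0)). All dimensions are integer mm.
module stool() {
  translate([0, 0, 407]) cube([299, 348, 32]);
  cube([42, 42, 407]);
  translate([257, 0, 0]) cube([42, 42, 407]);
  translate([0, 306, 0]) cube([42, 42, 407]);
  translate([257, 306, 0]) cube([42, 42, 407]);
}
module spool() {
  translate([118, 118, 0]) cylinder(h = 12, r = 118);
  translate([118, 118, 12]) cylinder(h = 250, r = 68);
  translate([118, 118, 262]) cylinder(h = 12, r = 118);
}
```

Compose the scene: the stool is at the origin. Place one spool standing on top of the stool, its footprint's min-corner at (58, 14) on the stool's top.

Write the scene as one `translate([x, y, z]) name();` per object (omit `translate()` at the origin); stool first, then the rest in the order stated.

stool();
translate([58, 14, 439]) spool();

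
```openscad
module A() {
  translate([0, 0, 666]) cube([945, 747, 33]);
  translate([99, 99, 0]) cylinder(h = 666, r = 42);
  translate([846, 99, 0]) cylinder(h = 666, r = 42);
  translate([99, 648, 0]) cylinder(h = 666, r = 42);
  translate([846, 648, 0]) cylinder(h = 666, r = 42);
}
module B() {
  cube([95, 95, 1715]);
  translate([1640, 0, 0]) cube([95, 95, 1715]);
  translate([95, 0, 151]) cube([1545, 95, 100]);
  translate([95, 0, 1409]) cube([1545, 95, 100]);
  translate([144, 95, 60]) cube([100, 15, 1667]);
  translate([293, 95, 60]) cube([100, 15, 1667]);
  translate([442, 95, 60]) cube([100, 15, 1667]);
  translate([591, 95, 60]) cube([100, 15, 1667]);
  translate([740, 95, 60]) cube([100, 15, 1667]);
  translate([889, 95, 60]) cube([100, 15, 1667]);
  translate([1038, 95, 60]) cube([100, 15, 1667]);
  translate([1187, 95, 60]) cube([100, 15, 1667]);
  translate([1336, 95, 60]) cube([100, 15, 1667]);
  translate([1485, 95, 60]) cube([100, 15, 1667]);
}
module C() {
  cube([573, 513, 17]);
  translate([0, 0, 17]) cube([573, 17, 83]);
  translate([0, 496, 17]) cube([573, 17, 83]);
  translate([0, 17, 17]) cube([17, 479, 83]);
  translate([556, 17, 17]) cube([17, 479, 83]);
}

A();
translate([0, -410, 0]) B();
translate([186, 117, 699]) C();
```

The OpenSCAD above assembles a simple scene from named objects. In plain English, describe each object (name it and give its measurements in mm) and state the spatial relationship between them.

A is a table with a 945×747 mm rectangular top, 33 mm thick, top surface at z = 699 mm, supported by four round legs of 84 mm diameter, each leg's bounding box inset 57 mm from the nearest pair of top edges, running from the floor.

B is a fence section. Two 95×95 mm posts, 1715 mm tall, stand on the floor with a clear span of 1545 mm between their inner faces. Two horizontal rails of 95×100 mm section span the gap between the posts with their undersides at z = 151 mm and z = 1409 mm, flush with the posts' −y face. 10 pickets, each 100 mm wide, 15 mm thick and 1667 mm tall, are fixed to the +y face of the rails with their bottoms at z = 60 mm, evenly spaced across the span with equal gaps (rounded down to the nearest mm) at the −x end and between each pair — any rounding remainder accumulates at the +x end.

C is an open storage box with external size 573×513×100 mm and wall thickness 17 mm (the base is also 17 mm thick). The base covers the whole footprint; the four walls stand on the base, with the y-facing walls full-width and the x-facing walls fitting between their inner faces.

The fence section is on the floor beside the table on its −y side. The open box is on top of the table, centred.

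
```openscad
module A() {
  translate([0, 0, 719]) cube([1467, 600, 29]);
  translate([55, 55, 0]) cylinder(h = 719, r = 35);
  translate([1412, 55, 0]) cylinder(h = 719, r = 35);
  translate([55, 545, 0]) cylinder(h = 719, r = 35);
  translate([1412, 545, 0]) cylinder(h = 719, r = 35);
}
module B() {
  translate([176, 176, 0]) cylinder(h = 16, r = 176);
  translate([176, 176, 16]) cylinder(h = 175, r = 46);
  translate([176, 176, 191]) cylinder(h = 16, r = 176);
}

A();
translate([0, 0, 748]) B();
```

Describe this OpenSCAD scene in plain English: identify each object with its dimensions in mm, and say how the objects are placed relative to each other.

A is a rectangular dining table. The top is 1467×600×29 mm with its upper surface at z = 748 mm. It stands on four round legs of 70 mm diameter, each leg's bounding box inset 20 mm from the nearest pair of top edges, running from the floor to the underside of the top.

B is a spool: two coaxial disc flanges of radius 176 mm and thickness 16 mm, joined by a core cylinder of radius 46 mm and height 175 mm. The lower flange rests on z = 0 and the three cylinders share a vertical axis.

The spool is on top of the table.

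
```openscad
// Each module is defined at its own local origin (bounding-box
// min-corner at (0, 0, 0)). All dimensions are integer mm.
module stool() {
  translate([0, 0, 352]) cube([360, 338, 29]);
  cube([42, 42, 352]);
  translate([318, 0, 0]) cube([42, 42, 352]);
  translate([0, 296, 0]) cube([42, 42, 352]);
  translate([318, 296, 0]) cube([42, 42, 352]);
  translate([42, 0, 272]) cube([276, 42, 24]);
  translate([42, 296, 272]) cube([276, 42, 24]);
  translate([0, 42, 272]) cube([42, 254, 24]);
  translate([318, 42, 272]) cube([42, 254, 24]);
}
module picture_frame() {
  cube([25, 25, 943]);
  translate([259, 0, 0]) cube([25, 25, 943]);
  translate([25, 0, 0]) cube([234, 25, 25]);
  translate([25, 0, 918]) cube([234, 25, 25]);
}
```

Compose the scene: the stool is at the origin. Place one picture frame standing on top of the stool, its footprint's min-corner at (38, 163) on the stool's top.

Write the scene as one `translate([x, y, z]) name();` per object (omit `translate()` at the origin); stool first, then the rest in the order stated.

stool();
translate([38, 163, 381]) picture_frame();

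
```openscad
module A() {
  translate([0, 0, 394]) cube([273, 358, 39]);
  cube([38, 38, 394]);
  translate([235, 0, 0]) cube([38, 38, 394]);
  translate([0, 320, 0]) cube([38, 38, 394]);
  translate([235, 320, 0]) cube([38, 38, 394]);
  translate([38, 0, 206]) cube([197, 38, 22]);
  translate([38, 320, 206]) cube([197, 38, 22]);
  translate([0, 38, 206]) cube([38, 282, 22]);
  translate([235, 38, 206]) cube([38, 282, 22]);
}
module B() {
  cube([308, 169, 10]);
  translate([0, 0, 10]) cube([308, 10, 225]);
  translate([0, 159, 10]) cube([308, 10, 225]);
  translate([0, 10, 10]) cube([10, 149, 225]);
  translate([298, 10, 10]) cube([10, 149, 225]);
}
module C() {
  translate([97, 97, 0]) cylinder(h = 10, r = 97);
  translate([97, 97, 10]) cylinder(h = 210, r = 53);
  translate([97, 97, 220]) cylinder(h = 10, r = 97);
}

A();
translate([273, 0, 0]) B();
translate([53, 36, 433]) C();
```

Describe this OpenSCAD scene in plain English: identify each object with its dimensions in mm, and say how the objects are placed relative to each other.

A is a four-legged stool. The seat is 273×358 mm, 39 mm thick, top at z = 433 mm. It stands on four square legs, each 38×38 mm in cross-section, from z = 0 to the seat underside, each flush with a corner of the seat. Four stretchers, 38 mm wide and 22 mm tall, connect adjacent legs with their undersides at z = 206 mm, each running between the inner faces of the legs it joins and aligned with the legs' outer faces on the other axis.

B is an open-topped rectangular box: outside dimensions 308×169×235 mm, with a uniform wall and base thickness of 10 mm. The base is a full 308×169 slab on the floor; four walls sit on top of the base. The front and back walls (the −y and +y sides) span the full width; the two side walls fit between them.

C is a spool: two coaxial disc flanges of radius 97 mm and thickness 10 mm, joined by a core cylinder of radius 53 mm and height 210 mm. The lower flange rests on z = 0 and the three cylinders share a vertical axis.

The open box is against the stool's +x side, with their −y faces flush. The spool is on top of the stool.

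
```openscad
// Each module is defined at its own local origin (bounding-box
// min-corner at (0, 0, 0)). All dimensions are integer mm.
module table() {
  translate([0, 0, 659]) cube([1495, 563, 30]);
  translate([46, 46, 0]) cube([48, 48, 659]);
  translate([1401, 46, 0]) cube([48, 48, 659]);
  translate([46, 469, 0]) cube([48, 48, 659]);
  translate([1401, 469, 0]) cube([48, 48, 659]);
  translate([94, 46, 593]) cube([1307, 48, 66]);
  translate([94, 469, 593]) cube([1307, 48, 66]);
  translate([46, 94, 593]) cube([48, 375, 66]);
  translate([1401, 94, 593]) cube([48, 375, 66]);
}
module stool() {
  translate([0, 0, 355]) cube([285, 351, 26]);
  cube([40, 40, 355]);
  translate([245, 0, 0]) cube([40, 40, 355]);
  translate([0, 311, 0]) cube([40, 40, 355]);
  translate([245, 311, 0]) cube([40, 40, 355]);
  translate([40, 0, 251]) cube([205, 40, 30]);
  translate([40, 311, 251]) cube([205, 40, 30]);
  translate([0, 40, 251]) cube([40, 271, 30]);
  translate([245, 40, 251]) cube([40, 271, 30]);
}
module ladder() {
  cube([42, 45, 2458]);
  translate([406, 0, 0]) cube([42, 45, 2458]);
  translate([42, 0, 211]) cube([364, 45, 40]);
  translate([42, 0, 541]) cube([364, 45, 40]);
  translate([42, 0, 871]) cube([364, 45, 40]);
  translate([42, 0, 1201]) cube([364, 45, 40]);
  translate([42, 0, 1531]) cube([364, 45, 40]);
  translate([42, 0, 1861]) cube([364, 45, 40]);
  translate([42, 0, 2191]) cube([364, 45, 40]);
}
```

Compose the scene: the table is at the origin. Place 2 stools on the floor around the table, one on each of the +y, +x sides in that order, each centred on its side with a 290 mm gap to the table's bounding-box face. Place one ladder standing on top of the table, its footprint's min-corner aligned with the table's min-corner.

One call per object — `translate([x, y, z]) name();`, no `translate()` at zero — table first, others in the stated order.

table();
translate([605, 853, 0]) stool();
translate([1785, 106, 0]) stool();
translate([0, 0, 689]) ladder();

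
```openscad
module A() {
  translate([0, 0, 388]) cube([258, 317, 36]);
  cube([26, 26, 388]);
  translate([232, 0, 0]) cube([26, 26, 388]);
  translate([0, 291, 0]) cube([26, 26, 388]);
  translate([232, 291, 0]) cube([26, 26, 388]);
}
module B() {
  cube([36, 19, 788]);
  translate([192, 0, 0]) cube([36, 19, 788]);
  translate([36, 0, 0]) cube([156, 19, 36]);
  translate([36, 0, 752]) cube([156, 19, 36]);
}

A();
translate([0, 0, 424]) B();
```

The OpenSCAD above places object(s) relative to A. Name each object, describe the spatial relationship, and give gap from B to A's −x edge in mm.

The picture frame's min-x is at 0; the stool's min-x is 0; gap = 0 mm.

A is a stool. B is a picture frame. The picture frame is on top of the stool. The gap from the picture frame to the stool's −x edge is 0 mm.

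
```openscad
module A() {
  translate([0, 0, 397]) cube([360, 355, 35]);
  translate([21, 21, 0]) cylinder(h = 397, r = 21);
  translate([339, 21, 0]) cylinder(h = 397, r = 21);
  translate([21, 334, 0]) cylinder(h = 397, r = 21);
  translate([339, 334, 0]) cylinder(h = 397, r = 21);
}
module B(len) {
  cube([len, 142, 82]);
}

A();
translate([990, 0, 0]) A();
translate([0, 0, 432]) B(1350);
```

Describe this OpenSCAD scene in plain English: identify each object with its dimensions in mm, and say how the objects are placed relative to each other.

A is a simple wooden stool: a rectangular seat 360 mm (x) by 355 mm (y), 35 mm thick, top face at z = 432 mm, on four round legs, each 42 mm in diameter. The legs rest on z = 0, each leg's axis is inset half a diameter from the nearest pair of seat edges (so the leg's bounding box is flush with the corner).

B is a rectangular beam 1350 mm long (x), 142 mm deep (y), 82 mm thick (z).

The beam spans the tops of two stools placed 630 mm apart, resting at z = 432 mm.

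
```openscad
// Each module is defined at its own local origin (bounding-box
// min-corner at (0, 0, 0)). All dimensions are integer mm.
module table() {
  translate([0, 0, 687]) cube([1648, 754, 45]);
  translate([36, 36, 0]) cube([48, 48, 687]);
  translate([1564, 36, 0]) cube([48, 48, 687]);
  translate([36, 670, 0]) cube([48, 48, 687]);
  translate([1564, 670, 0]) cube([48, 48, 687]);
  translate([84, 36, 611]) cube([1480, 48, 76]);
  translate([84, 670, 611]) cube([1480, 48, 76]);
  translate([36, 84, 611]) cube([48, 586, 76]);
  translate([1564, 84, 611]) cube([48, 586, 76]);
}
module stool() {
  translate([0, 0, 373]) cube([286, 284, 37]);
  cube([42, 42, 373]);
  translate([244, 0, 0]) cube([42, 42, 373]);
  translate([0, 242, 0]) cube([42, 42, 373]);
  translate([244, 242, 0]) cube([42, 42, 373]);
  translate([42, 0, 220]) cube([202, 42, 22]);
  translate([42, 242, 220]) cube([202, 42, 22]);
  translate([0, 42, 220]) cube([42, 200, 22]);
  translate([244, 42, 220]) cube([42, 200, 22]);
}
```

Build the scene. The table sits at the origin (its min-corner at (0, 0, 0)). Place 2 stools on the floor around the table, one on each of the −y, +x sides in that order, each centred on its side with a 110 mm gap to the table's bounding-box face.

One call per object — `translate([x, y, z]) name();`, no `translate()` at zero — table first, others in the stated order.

table();
translate([681, -394, 0]) stool();
translate([1758, 235, 0]) stool();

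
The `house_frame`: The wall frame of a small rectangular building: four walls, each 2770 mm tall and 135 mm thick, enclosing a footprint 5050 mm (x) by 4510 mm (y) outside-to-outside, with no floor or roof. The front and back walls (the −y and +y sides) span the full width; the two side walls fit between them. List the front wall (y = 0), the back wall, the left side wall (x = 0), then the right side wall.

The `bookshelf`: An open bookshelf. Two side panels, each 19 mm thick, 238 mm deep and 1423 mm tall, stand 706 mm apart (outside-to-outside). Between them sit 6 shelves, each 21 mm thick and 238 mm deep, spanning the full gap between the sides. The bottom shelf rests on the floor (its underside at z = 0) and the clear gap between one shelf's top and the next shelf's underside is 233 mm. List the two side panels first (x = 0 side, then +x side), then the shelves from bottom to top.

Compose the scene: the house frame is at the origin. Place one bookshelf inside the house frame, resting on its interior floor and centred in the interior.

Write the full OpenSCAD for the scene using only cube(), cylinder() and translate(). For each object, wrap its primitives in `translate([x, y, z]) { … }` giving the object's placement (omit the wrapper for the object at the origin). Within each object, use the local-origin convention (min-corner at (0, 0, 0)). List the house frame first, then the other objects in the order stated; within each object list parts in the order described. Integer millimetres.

cube([5050, 135, 2770]);
translate([0, 4375, 0]) cube([5050, 135, 2770]);
translate([0, 135, 0]) cube([135, 4240, 2770]);
translate([4915, 135, 0]) cube([135, 4240, 2770]);
translate([2172, 2136, 0]) {
  cube([19, 238, 1423]);
  translate([687, 0, 0]) cube([19, 238, 1423]);
  translate([19, 0, 0]) cube([668, 238, 21]);
  translate([19, 0, 254]) cube([668, 238, 21]);
  translate([19, 0, 508]) cube([668, 238, 21]);
  translate([19, 0, 762]) cube([668, 238, 21]);
  translate([19, 0, 1016]) cube([668, 238, 21]);
  translate([19, 0, 1270]) cube([668, 238, 21]);
}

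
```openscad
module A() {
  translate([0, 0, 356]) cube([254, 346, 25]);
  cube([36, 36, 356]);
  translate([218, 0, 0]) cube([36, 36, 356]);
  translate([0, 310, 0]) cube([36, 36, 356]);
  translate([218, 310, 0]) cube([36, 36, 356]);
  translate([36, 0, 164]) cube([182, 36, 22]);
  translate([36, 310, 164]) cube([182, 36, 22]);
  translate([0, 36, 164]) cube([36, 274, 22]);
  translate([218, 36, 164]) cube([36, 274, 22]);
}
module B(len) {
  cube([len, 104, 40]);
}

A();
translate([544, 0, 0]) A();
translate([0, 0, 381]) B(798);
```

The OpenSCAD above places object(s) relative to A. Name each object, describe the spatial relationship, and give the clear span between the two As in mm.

Second stool starts at x = 544; first ends at x = 254; clear span = 544 − 254 = 290 mm.

A is a stool. B is a beam. A beam spans the tops of two stools. The clear span between the two stools is 290 mm.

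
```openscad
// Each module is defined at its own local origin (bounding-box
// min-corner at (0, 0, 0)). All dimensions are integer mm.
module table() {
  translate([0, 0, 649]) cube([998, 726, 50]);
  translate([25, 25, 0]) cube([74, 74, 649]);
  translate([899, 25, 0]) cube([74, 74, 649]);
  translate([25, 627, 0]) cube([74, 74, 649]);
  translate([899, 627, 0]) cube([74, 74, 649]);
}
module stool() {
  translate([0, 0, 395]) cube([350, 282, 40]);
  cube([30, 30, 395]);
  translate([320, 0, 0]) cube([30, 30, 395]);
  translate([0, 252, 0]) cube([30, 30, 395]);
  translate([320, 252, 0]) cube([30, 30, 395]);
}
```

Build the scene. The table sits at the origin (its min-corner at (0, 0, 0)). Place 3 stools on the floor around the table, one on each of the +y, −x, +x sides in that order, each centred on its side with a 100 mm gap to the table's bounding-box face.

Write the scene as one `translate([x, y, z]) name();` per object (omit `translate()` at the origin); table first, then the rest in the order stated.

table();
translate([324, 826, 0]) stool();
translate([-450, 222, 0]) stool();
translate([1098, 222, 0]) stool();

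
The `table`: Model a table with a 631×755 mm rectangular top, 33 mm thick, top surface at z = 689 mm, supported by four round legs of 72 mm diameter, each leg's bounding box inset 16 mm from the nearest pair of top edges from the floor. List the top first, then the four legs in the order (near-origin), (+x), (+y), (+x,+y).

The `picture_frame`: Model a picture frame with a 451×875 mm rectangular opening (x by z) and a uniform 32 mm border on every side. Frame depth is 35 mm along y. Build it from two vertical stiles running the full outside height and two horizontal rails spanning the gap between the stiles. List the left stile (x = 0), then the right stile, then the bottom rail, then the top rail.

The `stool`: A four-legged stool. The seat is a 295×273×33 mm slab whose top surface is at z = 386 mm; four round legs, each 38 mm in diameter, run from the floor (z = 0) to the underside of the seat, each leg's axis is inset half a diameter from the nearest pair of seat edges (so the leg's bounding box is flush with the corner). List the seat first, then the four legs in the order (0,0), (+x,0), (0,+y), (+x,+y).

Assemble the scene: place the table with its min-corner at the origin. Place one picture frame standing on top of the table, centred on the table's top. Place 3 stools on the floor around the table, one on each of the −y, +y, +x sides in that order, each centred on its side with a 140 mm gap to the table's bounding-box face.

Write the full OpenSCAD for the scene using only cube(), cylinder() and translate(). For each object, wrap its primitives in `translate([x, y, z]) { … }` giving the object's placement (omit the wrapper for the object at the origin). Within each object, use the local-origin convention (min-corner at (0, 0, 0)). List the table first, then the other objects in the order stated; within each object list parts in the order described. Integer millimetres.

translate([0, 0, 656]) cube([631, 755, 33]);
translate([52, 52, 0]) cylinder(h = 656, r = 36);
translate([579, 52, 0]) cylinder(h = 656, r = 36);
translate([52, 703, 0]) cylinder(h = 656, r = 36);
translate([579, 703, 0]) cylinder(h = 656, r = 36);
translate([58, 360, 689]) {
  cube([32, 35, 939]);
  translate([483, 0, 0]) cube([32, 35, 939]);
  translate([32, 0, 0]) cube([451, 35, 32]);
  translate([32, 0, 907]) cube([451, 35, 32]);
}
translate([168, -413, 0]) {
  translate([0, 0, 353]) cube([295, 273, 33]);
  translate([19, 19, 0]) cylinder(h = 353, r = 19);
  translate([276, 19, 0]) cylinder(h = 353, r = 19);
  translate([19, 254, 0]) cylinder(h = 353, r = 19);
  translate([276, 254, 0]) cylinder(h = 353, r = 19);
}
translate([168, 895, 0]) {
  translate([0, 0, 353]) cube([295, 273, 33]);
  translate([19, 19, 0]) cylinder(h = 353, r = 19);
  translate([276, 19, 0]) cylinder(h = 353, r = 19);
  translate([19, 254, 0]) cylinder(h = 353, r = 19);
  translate([276, 254, 0]) cylinder(h = 353, r = 19);
}
translate([771, 241, 0]) {
  translate([0, 0, 353]) cube([295, 273, 33]);
  translate([19, 19, 0]) cylinder(h = 353, r = 19);
  translate([276, 19, 0]) cylinder(h = 353, r = 19);
  translate([19, 254, 0]) cylinder(h = 353, r = 19);
  translate([276, 254, 0]) cylinder(h = 353, r = 19);
}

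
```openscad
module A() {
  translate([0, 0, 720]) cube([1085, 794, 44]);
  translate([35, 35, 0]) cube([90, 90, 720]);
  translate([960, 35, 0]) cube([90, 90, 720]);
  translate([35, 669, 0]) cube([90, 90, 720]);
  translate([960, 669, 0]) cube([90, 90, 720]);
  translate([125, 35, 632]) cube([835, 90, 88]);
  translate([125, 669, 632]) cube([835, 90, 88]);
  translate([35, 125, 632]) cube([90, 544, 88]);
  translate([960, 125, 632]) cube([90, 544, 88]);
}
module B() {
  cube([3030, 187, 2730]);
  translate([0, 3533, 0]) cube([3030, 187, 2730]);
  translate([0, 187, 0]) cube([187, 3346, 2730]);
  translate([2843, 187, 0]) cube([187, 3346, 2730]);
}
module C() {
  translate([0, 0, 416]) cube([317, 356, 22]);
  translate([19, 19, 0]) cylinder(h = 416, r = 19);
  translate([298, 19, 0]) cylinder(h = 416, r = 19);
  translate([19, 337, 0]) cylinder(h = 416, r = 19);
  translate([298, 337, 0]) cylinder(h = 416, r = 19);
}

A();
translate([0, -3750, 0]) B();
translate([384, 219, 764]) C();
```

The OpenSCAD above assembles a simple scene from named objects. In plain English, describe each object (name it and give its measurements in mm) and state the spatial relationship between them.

A is a rectangular dining table. The top is 1085×794×44 mm with its upper surface at z = 764 mm. It stands on four 90×90 mm square legs, each inset 35 mm from the nearest pair of top edges, running from the floor to the underside of the top. Four apron rails, 90 mm thick and 88 mm tall, run between adjacent legs with their top edges flush with the underside of the top and their outer faces flush with the legs' outer faces.

B is the wall frame of a small rectangular building: four walls, each 2730 mm tall and 187 mm thick, enclosing a footprint 3030 mm (x) by 3720 mm (y) outside-to-outside, with no floor or roof. The front and back walls (the −y and +y sides) span the full width; the two side walls fit between them.

C is a four-legged stool. The seat is a 317×356×22 mm slab whose top surface is at z = 438 mm; four round legs, each 38 mm in diameter, run from the floor (z = 0) to the underside of the seat, each leg's axis is inset half a diameter from the nearest pair of seat edges (so the leg's bounding box is flush with the corner).

The house frame is on the floor beside the table on its −y side. The stool is on top of the table, centred.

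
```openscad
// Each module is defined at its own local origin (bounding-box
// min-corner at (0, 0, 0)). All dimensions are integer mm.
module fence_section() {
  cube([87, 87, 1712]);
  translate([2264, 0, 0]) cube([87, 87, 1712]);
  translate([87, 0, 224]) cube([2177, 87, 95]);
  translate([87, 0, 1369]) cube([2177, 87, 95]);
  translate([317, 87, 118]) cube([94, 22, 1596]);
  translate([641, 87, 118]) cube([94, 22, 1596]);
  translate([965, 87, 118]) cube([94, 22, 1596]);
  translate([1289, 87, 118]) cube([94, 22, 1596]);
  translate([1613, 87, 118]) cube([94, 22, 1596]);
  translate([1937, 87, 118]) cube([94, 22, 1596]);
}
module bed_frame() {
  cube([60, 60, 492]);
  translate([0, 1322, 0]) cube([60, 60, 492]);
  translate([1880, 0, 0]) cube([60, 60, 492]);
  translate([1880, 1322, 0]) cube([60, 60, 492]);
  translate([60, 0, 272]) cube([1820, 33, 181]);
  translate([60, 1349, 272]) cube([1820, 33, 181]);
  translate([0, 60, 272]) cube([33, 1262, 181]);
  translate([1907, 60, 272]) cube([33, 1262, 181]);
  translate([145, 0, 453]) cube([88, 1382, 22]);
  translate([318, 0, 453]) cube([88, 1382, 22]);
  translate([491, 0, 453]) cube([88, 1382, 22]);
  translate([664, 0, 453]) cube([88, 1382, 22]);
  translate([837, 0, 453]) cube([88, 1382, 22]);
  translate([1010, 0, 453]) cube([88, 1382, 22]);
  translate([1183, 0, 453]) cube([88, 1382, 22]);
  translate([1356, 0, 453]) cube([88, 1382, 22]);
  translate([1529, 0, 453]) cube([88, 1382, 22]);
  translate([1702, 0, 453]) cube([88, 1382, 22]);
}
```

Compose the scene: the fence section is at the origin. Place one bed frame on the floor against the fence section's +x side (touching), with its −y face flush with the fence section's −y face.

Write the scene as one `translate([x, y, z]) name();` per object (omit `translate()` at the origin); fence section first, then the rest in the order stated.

fence_section();
translate([2351, 0, 0]) bed_frame();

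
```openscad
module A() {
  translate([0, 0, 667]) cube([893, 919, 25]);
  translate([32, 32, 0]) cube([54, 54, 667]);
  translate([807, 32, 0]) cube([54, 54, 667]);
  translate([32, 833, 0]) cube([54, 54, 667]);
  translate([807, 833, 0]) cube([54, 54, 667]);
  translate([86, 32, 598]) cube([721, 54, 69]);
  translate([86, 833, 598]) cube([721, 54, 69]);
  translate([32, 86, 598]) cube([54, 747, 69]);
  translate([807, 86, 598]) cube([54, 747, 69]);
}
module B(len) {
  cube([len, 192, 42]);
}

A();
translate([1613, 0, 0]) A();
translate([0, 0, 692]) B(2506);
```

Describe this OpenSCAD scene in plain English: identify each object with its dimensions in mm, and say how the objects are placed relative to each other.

A is a table: top 893 mm (x) × 919 mm (y), 25 mm thick, upper face at z = 692 mm, on four 54×54 mm square legs, each inset 32 mm from the nearest pair of top edges, running from z = 0 to the bottom of the top. Four apron rails, 54 mm thick and 69 mm tall, run between adjacent legs with their top edges flush with the underside of the top and their outer faces flush with the legs' outer faces.

B is a rectangular beam 2506 mm long (x), 192 mm deep (y), 42 mm thick (z).

The beam spans the tops of two tables placed 720 mm apart, resting at z = 692 mm.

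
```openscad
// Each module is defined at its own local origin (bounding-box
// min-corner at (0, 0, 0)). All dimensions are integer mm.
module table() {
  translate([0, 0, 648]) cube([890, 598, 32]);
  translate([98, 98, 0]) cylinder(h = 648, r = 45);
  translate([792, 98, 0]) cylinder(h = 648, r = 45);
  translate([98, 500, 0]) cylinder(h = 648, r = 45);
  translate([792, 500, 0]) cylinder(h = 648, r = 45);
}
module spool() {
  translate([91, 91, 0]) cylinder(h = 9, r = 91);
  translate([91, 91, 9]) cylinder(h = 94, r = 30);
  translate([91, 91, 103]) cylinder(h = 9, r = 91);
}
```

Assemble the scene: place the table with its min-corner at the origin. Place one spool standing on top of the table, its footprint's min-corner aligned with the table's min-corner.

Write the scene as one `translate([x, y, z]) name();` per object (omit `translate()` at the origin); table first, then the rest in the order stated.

table();
translate([0, 0, 680]) spool();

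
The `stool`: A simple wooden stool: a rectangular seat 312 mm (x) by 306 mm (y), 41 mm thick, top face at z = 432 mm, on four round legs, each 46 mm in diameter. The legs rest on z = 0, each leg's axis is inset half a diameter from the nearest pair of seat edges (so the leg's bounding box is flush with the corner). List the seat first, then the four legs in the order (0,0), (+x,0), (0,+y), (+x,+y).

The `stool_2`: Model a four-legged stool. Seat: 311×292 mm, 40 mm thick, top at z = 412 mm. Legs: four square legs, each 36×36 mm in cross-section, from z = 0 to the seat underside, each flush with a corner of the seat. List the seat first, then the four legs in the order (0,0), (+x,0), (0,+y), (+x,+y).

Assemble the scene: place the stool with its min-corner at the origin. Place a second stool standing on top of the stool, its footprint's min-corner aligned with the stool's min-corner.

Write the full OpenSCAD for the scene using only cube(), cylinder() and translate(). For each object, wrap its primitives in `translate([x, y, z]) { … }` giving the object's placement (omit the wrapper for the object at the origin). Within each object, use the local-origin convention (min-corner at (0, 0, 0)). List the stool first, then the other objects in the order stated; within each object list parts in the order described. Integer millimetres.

translate([0, 0, 391]) cube([312, 306, 41]);
translate([23, 23, 0]) cylinder(h = 391, r = 23);
translate([289, 23, 0]) cylinder(h = 391, r = 23);
translate([23, 283, 0]) cylinder(h = 391, r = 23);
translate([289, 283, 0]) cylinder(h = 391, r = 23);
translate([0, 0, 432]) {
  translate([0, 0, 372]) cube([311, 292, 40]);
  cube([36, 36, 372]);
  translate([275, 0, 0]) cube([36, 36, 372]);
  translate([0, 256, 0]) cube([36, 36, 372]);
  translate([275, 256, 0]) cube([36, 36, 372]);
}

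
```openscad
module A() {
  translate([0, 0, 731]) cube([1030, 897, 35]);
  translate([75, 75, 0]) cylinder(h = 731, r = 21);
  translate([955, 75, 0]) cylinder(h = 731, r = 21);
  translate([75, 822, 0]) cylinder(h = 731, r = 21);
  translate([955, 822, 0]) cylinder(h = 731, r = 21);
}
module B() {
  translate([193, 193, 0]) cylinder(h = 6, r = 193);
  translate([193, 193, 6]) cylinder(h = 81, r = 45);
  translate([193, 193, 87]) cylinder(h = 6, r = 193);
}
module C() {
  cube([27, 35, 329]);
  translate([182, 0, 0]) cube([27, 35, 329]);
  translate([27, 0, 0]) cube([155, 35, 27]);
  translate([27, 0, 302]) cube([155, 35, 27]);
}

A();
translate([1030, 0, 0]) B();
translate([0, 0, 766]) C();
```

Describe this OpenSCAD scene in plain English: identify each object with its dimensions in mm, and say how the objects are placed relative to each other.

A is a rectangular dining table. The top is 1030×897×35 mm with its upper surface at z = 766 mm. It stands on four round legs of 42 mm diameter, each leg's bounding box inset 54 mm from the nearest pair of top edges, running from the floor to the underside of the top.

B is a spool: two coaxial disc flanges of radius 193 mm and thickness 6 mm, joined by a core cylinder of radius 45 mm and height 81 mm. The lower flange rests on z = 0 and the three cylinders share a vertical axis.

C is a rectangular picture frame lying in the x–z plane (depth along y). The opening is 155 mm wide (x) by 275 mm tall (z), surrounded by a border 27 mm wide on all four sides. The frame is 35 mm deep and is made of two full-height vertical stiles with two horizontal rails fitted between them.

The spool is against the table's +x side, with their −y faces flush. The picture frame is on top of the table.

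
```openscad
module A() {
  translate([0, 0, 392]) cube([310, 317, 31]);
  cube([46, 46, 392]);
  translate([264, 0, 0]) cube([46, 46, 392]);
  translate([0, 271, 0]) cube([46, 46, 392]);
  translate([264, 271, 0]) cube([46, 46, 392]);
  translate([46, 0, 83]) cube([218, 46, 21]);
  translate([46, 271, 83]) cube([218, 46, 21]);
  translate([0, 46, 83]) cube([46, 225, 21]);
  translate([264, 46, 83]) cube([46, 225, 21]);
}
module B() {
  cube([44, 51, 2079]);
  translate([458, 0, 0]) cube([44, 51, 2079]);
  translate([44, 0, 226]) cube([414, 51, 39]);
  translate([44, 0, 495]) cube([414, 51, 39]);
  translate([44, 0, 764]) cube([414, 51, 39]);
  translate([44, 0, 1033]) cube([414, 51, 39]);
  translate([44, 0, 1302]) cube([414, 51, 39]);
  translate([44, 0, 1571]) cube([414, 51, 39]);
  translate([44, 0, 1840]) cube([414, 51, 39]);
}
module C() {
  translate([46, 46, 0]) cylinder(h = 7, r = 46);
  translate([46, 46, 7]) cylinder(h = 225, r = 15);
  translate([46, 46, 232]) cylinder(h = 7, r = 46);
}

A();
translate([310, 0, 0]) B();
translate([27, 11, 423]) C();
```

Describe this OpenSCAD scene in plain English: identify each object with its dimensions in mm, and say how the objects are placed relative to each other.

A is a four-legged stool. The seat is a 310×317×31 mm slab whose top surface is at z = 423 mm; four square legs, each 46×46 mm in cross-section, run from the floor (z = 0) to the underside of the seat, each flush with a corner of the seat. Four stretchers, 46 mm wide and 21 mm tall, connect adjacent legs with their undersides at z = 83 mm, each running between the inner faces of the legs it joins and aligned with the legs' outer faces on the other axis.

B is a straight ladder. Two 44×51 mm vertical rails, 2079 mm tall, stand 502 mm apart (outside-to-outside) with their front faces coplanar on the −y side. 7 rungs, each 51 mm deep and 39 mm tall, span between the inner faces of the rails, front faces flush with the rails. The lowest rung's underside is at z = 226 mm and rungs are spaced 269 mm apart (underside to underside).

C is a spool: two coaxial disc flanges of radius 46 mm and thickness 7 mm, joined by a core cylinder of radius 15 mm and height 225 mm. The lower flange rests on z = 0 and the three cylinders share a vertical axis.

The ladder is against the stool's +x side, with their −y faces flush. The spool is on top of the stool.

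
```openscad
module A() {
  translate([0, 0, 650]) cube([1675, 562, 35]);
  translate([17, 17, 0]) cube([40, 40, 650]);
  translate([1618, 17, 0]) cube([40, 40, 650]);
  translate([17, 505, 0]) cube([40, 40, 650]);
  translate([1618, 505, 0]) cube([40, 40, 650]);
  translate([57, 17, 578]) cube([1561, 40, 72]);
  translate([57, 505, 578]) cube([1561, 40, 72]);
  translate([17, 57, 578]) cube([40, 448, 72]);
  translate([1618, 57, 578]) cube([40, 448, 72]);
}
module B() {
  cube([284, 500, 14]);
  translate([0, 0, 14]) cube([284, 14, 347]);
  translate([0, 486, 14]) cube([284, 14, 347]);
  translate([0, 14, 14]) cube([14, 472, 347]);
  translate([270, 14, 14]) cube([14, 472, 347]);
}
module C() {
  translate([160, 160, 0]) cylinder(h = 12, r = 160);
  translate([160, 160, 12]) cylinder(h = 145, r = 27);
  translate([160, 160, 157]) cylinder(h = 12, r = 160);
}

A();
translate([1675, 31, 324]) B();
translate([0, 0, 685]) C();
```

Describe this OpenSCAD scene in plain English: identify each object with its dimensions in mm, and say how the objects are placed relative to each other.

A is a table with a 1675×562 mm rectangular top, 35 mm thick, top surface at z = 685 mm, supported by four 40×40 mm square legs, each inset 17 mm from the nearest pair of top edges, running from the floor. Four apron rails, 40 mm thick and 72 mm tall, run between adjacent legs with their top edges flush with the underside of the top and their outer faces flush with the legs' outer faces.

B is an open-topped rectangular box: outside dimensions 284×500×361 mm, with a uniform wall and base thickness of 14 mm. The base is a full 284×500 slab on the floor; four walls sit on top of the base. The front and back walls (the −y and +y sides) span the full width; the two side walls fit between them.

C is a spool: two coaxial disc flanges of radius 160 mm and thickness 12 mm, joined by a core cylinder of radius 27 mm and height 145 mm. The lower flange rests on z = 0 and the three cylinders share a vertical axis.

The open box is beside the table with their tops flush at z = 685. The spool is on top of the table.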